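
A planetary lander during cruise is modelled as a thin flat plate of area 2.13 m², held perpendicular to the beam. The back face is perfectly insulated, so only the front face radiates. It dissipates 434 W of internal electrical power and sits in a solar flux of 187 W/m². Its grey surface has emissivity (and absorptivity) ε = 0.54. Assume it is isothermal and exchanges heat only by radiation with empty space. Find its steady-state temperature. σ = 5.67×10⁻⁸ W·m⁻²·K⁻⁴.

T ≈ 316 K

At steady state, absorbed solar power + internal power = radiated power.
Absorbed: α·S·A_cross = 0.54·187·2.130 = 215.1 W (cross-section A).
Total input = 215.1 + 434 = 649.1 W.
Radiated: εσ·A_surf·T⁴ with A_surf = A = 2.130 m².
T⁴ = 649.1/(0.54·5.67×10⁻⁸·2.130) = 9.953×10⁹ K⁴.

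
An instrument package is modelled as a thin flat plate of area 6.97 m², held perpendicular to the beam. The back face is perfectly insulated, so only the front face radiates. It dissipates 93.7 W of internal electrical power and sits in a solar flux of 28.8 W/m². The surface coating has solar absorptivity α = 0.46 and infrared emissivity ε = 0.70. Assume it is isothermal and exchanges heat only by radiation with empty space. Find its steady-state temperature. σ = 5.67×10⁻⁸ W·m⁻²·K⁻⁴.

T ≈ 161 K

At steady state, absorbed solar power + internal power = radiated power.
Absorbed: α·S·A_cross = 0.46·28.8·6.970 = 92.34 W (cross-section A).
Total input = 92.34 + 93.7 = 186.0 W.
Radiated: εσ·A_surf·T⁴ with A_surf = A = 6.970 m².
T⁴ = 186.0/(0.70·5.67×10⁻⁸·6.970) = 6.725×10⁸ K⁴.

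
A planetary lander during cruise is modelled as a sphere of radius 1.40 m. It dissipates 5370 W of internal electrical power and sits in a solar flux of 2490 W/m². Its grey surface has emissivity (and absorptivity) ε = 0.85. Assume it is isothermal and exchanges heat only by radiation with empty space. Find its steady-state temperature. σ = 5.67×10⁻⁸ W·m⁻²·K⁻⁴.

At steady state, absorbed solar power + internal power = radiated power.
Absorbed: α·S·A_cross = 0.85·2490·6.158 = 13030 W (cross-section πr²).
Total input = 13030 + 5370 = 18400 W.
Radiated: εσ·A_surf·T⁴ with A_surf = 4πr² = 24.63 m².
T⁴ = 18400/(0.85·5.67×10⁻⁸·24.63) = 1.550×10¹⁰ K⁴.

T ≈ 353 K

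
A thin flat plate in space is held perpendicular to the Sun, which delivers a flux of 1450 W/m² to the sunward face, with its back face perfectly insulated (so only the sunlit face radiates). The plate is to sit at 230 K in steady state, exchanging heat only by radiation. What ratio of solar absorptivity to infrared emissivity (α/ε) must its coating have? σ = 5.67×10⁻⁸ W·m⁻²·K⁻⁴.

Balance: αS·A = εσ·1A·T⁴ ⇒ α/ε = σT⁴/S.
α/ε = 5.67×10⁻⁸·(230)⁴/1450 = 5.67×10⁻⁸·2.798×10⁹/1450.

α/ε ≈ 0.109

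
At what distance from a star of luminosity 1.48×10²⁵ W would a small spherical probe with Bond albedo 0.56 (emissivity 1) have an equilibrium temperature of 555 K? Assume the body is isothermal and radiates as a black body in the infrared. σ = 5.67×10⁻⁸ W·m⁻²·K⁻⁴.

d ≈ 4.91×10⁹ m

For an isothermal black-emitting sphere, (1−a)S·πr² = σ·4πr²·T⁴ ⇒ S = 4σT⁴/(1−a).
S = 4·5.67×10⁻⁸·(555)⁴/0.440 = 48910 W/m².
Flux falls as S = L/(4πd²), so d = √(L/(4πS)) = √(1.48×10²⁵/(4π·48910)).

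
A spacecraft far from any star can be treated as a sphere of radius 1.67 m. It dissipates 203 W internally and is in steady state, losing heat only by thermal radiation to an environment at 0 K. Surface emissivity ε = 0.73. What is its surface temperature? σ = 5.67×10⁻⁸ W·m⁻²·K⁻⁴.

T ≈ 109 K

Steady state: internal power = radiated power, P = εσA T⁴.
Radiating area A = 4πr² = 35.05 m².
T⁴ = P/(εσA) = 203/(0.73·5.67×10⁻⁸·35.05) = 1.399×10⁸ K⁴.
T = (1.399×10⁸)^(1/4).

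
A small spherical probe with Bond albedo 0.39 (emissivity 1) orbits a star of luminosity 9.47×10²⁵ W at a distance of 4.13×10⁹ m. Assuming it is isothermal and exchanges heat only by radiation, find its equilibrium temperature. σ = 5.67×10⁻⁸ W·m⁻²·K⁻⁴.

T ≈ 1040 K

First find the stellar flux at distance d: S = L/(4πd²) = 9.47×10²⁵/(4π·(4.13×10⁹)²) = 4.418×10⁵ W/m².
For an isothermal sphere, absorbed (1−a)S·πr² = emitted σ·4πr²·T⁴, so T⁴ = (1−a)S/(4σ).
T⁴ = 0.610·4.418×10⁵/(4·5.67×10⁻⁸) = 1.188×10¹² K⁴.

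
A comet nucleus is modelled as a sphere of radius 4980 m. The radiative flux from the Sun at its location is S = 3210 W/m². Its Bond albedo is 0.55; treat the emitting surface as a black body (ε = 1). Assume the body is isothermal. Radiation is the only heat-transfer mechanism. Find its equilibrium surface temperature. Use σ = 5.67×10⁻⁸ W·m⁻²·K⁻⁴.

At equilibrium, absorbed power = emitted power.
Absorbing cross-section = πr² = 7.791×10⁷ m²; emitting surface = 4πr² = 3.117×10⁸ m² (ratio 4).
(1−a)S·A_cross = εσ·A_surf·T⁴  ⇒  T⁴ = (1−a)S/(4σ).
T⁴ = 0.450·3210/(4·5.67×10⁻⁸) = 6.369×10⁹ K⁴.
T = (6.369×10⁹)^(1/4).

T ≈ 283 K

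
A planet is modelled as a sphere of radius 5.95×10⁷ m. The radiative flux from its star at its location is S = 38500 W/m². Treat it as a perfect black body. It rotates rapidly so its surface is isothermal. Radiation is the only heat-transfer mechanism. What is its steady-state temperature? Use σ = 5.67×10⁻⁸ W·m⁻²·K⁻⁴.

T ≈ 642 K

At equilibrium, absorbed power = emitted power.
Absorbing cross-section = πr² = 1.112×10¹⁶ m²; emitting surface = 4πr² = 4.449×10¹⁶ m² (ratio 4).
S·A_cross = εσ·A_surf·T⁴  ⇒  T⁴ = S/(4σ).
T⁴ = 1.00·38500/(4·5.67×10⁻⁸) = 1.698×10¹¹ K⁴.
T = (1.698×10¹¹)^(1/4).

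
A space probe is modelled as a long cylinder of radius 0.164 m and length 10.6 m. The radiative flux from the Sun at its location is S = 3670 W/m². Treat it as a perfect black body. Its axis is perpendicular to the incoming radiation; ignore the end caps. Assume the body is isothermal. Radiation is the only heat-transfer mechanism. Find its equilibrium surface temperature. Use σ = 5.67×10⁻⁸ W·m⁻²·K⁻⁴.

T ≈ 379 K

At equilibrium, absorbed power = emitted power.
Absorbing cross-section = 2rL = 3.477 m²; emitting surface = 2πrL = 10.92 m² (ratio π).
S·A_cross = εσ·A_surf·T⁴  ⇒  T⁴ = S/(πσ).
T⁴ = 1.00·3670/(π·5.67×10⁻⁸) = 2.060×10¹⁰ K⁴.
T = (2.060×10¹⁰)^(1/4).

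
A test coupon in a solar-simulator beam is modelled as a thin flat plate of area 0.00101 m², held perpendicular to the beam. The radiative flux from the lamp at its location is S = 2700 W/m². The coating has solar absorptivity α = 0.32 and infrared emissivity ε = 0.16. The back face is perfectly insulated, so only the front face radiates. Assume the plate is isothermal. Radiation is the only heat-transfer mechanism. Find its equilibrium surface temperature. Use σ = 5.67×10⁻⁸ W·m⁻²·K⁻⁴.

T ≈ 556 K

At equilibrium, absorbed power = emitted power.
Absorbing cross-section = A = 0.001010 m²; emitting surface = A = 0.001010 m² (ratio 1).
αS·A_cross = εσ·A_surf·T⁴  ⇒  T⁴ = αS/(ε·1σ).
T⁴ = 0.320·2700/(0.16·1·5.67×10⁻⁸) = 9.524×10¹⁰ K⁴.
T = (9.524×10¹⁰)^(1/4).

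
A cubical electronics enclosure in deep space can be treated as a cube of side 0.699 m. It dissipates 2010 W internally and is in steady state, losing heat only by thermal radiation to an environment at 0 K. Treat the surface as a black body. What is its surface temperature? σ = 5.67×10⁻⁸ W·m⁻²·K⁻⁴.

T ≈ 332 K

Steady state: internal power = radiated power, P = εσA T⁴.
Radiating area A = 6L² = 2.932 m².
T⁴ = P/(εσA) = 2010/(1.0·5.67×10⁻⁸·2.932) = 1.209×10¹⁰ K⁴.
T = (1.209×10¹⁰)^(1/4).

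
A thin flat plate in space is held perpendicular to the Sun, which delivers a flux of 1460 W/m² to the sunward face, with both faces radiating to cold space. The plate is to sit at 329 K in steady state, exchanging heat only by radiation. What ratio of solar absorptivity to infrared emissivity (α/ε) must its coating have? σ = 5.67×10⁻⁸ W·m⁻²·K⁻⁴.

Balance: αS·A = εσ·2A·T⁴ ⇒ α/ε = 2σT⁴/S.
α/ε = 2·5.67×10⁻⁸·(329)⁴/1460 = 2·5.67×10⁻⁸·1.172×10¹⁰/1460.

α/ε ≈ 0.910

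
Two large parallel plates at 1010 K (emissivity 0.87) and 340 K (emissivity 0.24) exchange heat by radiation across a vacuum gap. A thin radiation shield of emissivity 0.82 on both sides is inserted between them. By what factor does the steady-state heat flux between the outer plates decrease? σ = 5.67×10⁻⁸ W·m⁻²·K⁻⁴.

factor ≈ 1.33

Without shield: q₀ = σΔ(T⁴)/(1/ε₁+1/ε₂−1) with denominator 4.316.
With shield the two gaps are in series; the resistances add: (1/ε₁+1/ε_s−1)+(1/ε_s+1/ε₂−1) = 1.369+4.386 = 5.755.
Heat-flux ratio q₀/q = 5.755/4.316.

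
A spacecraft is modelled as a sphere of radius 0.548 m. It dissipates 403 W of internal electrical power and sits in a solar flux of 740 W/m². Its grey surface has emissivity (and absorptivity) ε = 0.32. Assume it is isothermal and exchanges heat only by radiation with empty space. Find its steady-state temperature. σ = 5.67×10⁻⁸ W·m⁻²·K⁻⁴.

At steady state, absorbed solar power + internal power = radiated power.
Absorbed: α·S·A_cross = 0.32·740·0.9434 = 223.4 W (cross-section πr²).
Total input = 223.4 + 403 = 626.4 W.
Radiated: εσ·A_surf·T⁴ with A_surf = 4πr² = 3.774 m².
T⁴ = 626.4/(0.32·5.67×10⁻⁸·3.774) = 9.149×10⁹ K⁴.

T ≈ 309 K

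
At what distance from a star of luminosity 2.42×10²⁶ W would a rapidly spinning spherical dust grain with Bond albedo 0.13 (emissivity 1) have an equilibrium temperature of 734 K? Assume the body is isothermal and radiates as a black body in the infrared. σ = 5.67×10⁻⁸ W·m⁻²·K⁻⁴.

For an isothermal black-emitting sphere, (1−a)S·πr² = σ·4πr²·T⁴ ⇒ S = 4σT⁴/(1−a).
S = 4·5.67×10⁻⁸·(734)⁴/0.870 = 75670 W/m².
Flux falls as S = L/(4πd²), so d = √(L/(4πS)) = √(2.42×10²⁶/(4π·75670)).

d ≈ 1.60×10¹⁰ m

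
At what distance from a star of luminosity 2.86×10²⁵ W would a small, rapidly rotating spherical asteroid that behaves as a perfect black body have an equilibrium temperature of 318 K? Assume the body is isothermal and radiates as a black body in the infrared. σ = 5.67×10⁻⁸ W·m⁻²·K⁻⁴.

For an isothermal black-emitting sphere, (1−a)S·πr² = σ·4πr²·T⁴ ⇒ S = 4σT⁴/(1−a).
S = 4·5.67×10⁻⁸·(318)⁴/1.00 = 2319 W/m².
Flux falls as S = L/(4πd²), so d = √(L/(4πS)) = √(2.86×10²⁵/(4π·2319)).

d ≈ 3.13×10¹⁰ m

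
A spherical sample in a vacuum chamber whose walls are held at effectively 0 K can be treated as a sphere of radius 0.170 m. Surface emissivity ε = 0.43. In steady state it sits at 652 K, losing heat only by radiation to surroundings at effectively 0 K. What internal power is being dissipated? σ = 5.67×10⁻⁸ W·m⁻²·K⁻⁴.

P ≈ 1600 W

Steady state: P = εσA T⁴.
A = 4πr² = 0.3632 m²; T⁴ = (652)⁴ = 1.807×10¹¹ K⁴.
P = 0.43 × 5.67×10⁻⁸ × 0.3632 × 1.807×10¹¹.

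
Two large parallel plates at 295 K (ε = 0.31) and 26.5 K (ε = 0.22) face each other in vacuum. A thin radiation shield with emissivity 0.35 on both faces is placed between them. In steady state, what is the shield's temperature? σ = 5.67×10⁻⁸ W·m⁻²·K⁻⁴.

In steady state the net flux on the hot side equals that on the cold side.
σ(T₁⁴−T_s⁴)/D₁ = σ(T_s⁴−T₂⁴)/D₂, with D₁ = 1/ε₁+1/ε_s−1 = 5.083, D₂ = 1/ε_s+1/ε₂−1 = 6.403.
Solve for T_s⁴: T_s⁴ = (D₂·T₁⁴ + D₁·T₂⁴)/(D₁+D₂) = 4.222×10⁹ K⁴.

T_s ≈ 255 K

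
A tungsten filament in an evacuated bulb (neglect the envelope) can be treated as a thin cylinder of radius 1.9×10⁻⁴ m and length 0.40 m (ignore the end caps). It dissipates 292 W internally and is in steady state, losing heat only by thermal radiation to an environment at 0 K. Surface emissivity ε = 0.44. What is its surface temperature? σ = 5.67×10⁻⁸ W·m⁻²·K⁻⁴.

T ≈ 2230 K

Steady state: internal power = radiated power, P = εσA T⁴.
Radiating area A = 2πrL = 4.775×10⁻⁴ m².
T⁴ = P/(εσA) = 292/(0.44·5.67×10⁻⁸·4.775×10⁻⁴) = 2.451×10¹³ K⁴.
T = (2.451×10¹³)^(1/4).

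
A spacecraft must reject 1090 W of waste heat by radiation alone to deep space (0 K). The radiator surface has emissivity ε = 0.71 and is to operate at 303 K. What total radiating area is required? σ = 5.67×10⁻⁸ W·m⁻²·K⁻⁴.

P = εσA T⁴ ⇒ A = P/(εσT⁴).
T⁴ = 8.429×10⁹ K⁴.
A = 1090/(0.71 × 5.67×10⁻⁸ × 8.429×10⁹).

A ≈ 3.21 m²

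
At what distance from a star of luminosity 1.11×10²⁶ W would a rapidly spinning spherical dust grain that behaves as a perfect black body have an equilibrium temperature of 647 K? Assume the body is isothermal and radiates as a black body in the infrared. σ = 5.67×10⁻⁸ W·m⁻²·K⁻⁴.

d ≈ 1.49×10¹⁰ m

For an isothermal black-emitting sphere, (1−a)S·πr² = σ·4πr²·T⁴ ⇒ S = 4σT⁴/(1−a).
S = 4·5.67×10⁻⁸·(647)⁴/1.00 = 39740 W/m².
Flux falls as S = L/(4πd²), so d = √(L/(4πS)) = √(1.11×10²⁶/(4π·39740)).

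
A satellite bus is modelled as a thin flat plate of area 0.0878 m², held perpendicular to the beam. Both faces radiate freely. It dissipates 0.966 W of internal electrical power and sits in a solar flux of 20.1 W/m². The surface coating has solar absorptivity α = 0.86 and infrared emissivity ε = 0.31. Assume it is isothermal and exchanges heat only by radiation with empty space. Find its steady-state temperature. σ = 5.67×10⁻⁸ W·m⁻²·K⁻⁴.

T ≈ 168 K

At steady state, absorbed solar power + internal power = radiated power.
Absorbed: α·S·A_cross = 0.86·20.1·0.08780 = 1.518 W (cross-section A).
Total input = 1.518 + 0.966 = 2.484 W.
Radiated: εσ·A_surf·T⁴ with A_surf = 2A = 0.1756 m².
T⁴ = 2.484/(0.31·5.67×10⁻⁸·0.1756) = 8.047×10⁸ K⁴.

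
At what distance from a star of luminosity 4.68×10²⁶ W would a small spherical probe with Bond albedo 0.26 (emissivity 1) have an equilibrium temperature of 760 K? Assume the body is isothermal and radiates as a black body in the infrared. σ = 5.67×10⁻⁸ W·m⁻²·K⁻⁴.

d ≈ 1.91×10¹⁰ m

For an isothermal black-emitting sphere, (1−a)S·πr² = σ·4πr²·T⁴ ⇒ S = 4σT⁴/(1−a).
S = 4·5.67×10⁻⁸·(760)⁴/0.740 = 1.023×10⁵ W/m².
Flux falls as S = L/(4πd²), so d = √(L/(4πS)) = √(4.68×10²⁶/(4π·1.023×10⁵)).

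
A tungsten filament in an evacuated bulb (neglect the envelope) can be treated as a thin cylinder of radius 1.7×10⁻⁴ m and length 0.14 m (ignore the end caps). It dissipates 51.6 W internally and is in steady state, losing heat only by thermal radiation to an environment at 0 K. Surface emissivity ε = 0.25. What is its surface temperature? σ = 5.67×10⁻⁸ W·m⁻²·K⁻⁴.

T ≈ 2220 K

Steady state: internal power = radiated power, P = εσA T⁴.
Radiating area A = 2πrL = 1.495×10⁻⁴ m².
T⁴ = P/(εσA) = 51.6/(0.25·5.67×10⁻⁸·1.495×10⁻⁴) = 2.434×10¹³ K⁴.
T = (2.434×10¹³)^(1/4).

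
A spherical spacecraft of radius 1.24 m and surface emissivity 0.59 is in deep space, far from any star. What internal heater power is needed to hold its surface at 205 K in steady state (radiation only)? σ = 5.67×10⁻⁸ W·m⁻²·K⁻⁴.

P ≈ 1140 W

P = εσ·4πr²·T⁴.
4πr² = 19.32 m²; T⁴ = 1.766×10⁹ K⁴.
P = 0.59·5.67×10⁻⁸·19.32·1.766×10⁹.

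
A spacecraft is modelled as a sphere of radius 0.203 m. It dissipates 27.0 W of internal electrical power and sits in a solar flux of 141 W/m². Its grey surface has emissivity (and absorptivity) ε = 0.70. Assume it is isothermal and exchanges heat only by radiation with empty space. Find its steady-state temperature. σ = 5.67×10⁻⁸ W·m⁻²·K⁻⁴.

T ≈ 210 K

At steady state, absorbed solar power + internal power = radiated power.
Absorbed: α·S·A_cross = 0.70·141·0.1295 = 12.78 W (cross-section πr²).
Total input = 12.78 + 27.0 = 39.78 W.
Radiated: εσ·A_surf·T⁴ with A_surf = 4πr² = 0.5178 m².
T⁴ = 39.78/(0.70·5.67×10⁻⁸·0.5178) = 1.935×10⁹ K⁴.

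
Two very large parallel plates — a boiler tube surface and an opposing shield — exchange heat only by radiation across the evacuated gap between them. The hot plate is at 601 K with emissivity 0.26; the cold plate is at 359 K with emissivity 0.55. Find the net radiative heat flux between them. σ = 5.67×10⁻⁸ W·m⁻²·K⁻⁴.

q ≈ 1380 W/m²

For two infinite grey parallel plates, q = σ(T₁⁴ − T₂⁴)/(1/ε₁ + 1/ε₂ − 1).
T₁⁴ − T₂⁴ = 1.305×10¹¹ − 1.661×10¹⁰ = 1.139×10¹¹ K⁴.
1/ε₁ + 1/ε₂ − 1 = 3.846 + 1.818 − 1 = 4.664.
q = 5.67×10⁻⁸ × 1.139×10¹¹ / 4.664.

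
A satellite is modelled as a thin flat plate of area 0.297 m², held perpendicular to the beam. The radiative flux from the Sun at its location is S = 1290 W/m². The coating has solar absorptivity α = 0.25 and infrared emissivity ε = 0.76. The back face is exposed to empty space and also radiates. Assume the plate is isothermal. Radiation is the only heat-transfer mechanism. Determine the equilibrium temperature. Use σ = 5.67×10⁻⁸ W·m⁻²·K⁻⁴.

T ≈ 247 K

At equilibrium, absorbed power = emitted power.
Absorbing cross-section = A = 0.2970 m²; emitting surface = 2A = 0.5940 m² (ratio 2).
αS·A_cross = εσ·A_surf·T⁴  ⇒  T⁴ = αS/(ε·2σ).
T⁴ = 0.250·1290/(0.76·2·5.67×10⁻⁸) = 3.742×10⁹ K⁴.
T = (3.742×10⁹)^(1/4).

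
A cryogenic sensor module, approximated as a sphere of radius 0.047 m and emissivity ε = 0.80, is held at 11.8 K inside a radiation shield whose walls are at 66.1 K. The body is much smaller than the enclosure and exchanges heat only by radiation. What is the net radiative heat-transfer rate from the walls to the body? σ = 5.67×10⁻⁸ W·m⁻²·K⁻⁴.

P_net ≈ 0.0240 W

For a small grey body in a large enclosure: P_net = εσA(T_body⁴ − T_wall⁴).
A = 4πr² = 0.02776 m²; T_body⁴ − T_wall⁴ = 19390 − 1.909×10⁷ = -1.907×10⁷ K⁴.
|P_net| = 0.80·5.67×10⁻⁸·0.02776·1.907×10⁷.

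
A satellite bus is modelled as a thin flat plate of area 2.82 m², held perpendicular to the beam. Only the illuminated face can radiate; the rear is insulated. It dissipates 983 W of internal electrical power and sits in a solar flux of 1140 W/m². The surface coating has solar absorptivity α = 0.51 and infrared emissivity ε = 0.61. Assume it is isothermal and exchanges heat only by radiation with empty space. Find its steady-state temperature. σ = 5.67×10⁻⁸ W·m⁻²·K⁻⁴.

At steady state, absorbed solar power + internal power = radiated power.
Absorbed: α·S·A_cross = 0.51·1140·2.820 = 1640 W (cross-section A).
Total input = 1640 + 983 = 2623 W.
Radiated: εσ·A_surf·T⁴ with A_surf = A = 2.820 m².
T⁴ = 2623/(0.61·5.67×10⁻⁸·2.820) = 2.689×10¹⁰ K⁴.

T ≈ 405 K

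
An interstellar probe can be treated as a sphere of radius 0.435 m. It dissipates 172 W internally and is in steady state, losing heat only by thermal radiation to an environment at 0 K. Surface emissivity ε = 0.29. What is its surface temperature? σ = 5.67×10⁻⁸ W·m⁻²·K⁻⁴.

Steady state: internal power = radiated power, P = εσA T⁴.
Radiating area A = 4πr² = 2.378 m².
T⁴ = P/(εσA) = 172/(0.29·5.67×10⁻⁸·2.378) = 4.399×10⁹ K⁴.
T = (4.399×10⁹)^(1/4).

T ≈ 258 K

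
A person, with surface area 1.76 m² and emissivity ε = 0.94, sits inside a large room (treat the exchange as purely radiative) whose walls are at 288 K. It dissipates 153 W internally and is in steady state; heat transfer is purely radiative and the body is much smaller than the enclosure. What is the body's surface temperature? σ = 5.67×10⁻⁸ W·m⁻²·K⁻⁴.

For a small grey body in a large enclosure, net radiated power = εσA(T⁴ − T_w⁴).
Steady state: P = εσA(T⁴ − T_w⁴) with A = 1.76 m².
T⁴ = P/(εσA) + T_w⁴ = 153/(0.94·5.67×10⁻⁸·1.760) + (288)⁴
    = 1.631×10⁹ + 6.880×10⁹ = 8.511×10⁹ K⁴.

T ≈ 304 K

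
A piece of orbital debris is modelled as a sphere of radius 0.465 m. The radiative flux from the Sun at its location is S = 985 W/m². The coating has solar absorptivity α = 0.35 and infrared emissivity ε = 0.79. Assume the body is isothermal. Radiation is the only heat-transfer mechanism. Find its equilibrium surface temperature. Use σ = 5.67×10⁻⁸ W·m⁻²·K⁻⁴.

T ≈ 209 K

At equilibrium, absorbed power = emitted power.
Absorbing cross-section = πr² = 0.6793 m²; emitting surface = 4πr² = 2.717 m² (ratio 4).
αS·A_cross = εσ·A_surf·T⁴  ⇒  T⁴ = αS/(ε·4σ).
T⁴ = 0.350·985/(0.79·4·5.67×10⁻⁸) = 1.924×10⁹ K⁴.
T = (1.924×10⁹)^(1/4).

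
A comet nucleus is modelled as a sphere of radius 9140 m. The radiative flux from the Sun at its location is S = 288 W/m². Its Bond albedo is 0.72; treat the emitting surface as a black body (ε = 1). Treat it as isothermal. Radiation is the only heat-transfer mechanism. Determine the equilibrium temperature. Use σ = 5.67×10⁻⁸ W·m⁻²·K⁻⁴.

At equilibrium, absorbed power = emitted power.
Absorbing cross-section = πr² = 2.624×10⁸ m²; emitting surface = 4πr² = 1.050×10⁹ m² (ratio 4).
(1−a)S·A_cross = εσ·A_surf·T⁴  ⇒  T⁴ = (1−a)S/(4σ).
T⁴ = 0.280·288/(4·5.67×10⁻⁸) = 3.556×10⁸ K⁴.
T = (3.556×10⁸)^(1/4).

T ≈ 137 K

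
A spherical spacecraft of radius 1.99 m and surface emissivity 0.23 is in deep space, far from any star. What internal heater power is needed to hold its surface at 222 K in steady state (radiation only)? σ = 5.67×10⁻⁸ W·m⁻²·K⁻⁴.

P ≈ 1580 W

P = εσ·4πr²·T⁴.
4πr² = 49.76 m²; T⁴ = 2.429×10⁹ K⁴.
P = 0.23·5.67×10⁻⁸·49.76·2.429×10⁹.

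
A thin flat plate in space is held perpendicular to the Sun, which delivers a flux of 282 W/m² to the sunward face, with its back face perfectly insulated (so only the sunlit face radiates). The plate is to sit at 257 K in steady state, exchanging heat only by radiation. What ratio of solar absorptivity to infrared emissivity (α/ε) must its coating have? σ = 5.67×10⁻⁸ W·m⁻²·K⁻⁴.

Balance: αS·A = εσ·1A·T⁴ ⇒ α/ε = σT⁴/S.
α/ε = 5.67×10⁻⁸·(257)⁴/282 = 5.67×10⁻⁸·4.362×10⁹/282.

α/ε ≈ 0.877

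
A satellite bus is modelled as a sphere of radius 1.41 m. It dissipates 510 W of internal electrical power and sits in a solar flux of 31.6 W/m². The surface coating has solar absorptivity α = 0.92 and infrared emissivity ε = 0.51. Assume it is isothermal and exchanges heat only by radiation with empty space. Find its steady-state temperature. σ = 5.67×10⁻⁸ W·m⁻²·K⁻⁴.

T ≈ 176 K

At steady state, absorbed solar power + internal power = radiated power.
Absorbed: α·S·A_cross = 0.92·31.6·6.246 = 181.6 W (cross-section πr²).
Total input = 181.6 + 510 = 691.6 W.
Radiated: εσ·A_surf·T⁴ with A_surf = 4πr² = 24.98 m².
T⁴ = 691.6/(0.51·5.67×10⁻⁸·24.98) = 9.573×10⁸ K⁴.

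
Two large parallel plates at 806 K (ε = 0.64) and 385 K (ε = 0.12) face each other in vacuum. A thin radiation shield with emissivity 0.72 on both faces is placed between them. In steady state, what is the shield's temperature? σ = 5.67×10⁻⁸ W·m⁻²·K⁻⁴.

T_s ≈ 769 K

In steady state the net flux on the hot side equals that on the cold side.
σ(T₁⁴−T_s⁴)/D₁ = σ(T_s⁴−T₂⁴)/D₂, with D₁ = 1/ε₁+1/ε_s−1 = 1.951, D₂ = 1/ε_s+1/ε₂−1 = 8.722.
Solve for T_s⁴: T_s⁴ = (D₂·T₁⁴ + D₁·T₂⁴)/(D₁+D₂) = 3.489×10¹¹ K⁴.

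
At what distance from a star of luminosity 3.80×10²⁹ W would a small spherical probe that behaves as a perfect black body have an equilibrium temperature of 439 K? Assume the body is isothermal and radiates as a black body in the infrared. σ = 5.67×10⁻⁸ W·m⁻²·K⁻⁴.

d ≈ 1.89×10¹² m

For an isothermal black-emitting sphere, (1−a)S·πr² = σ·4πr²·T⁴ ⇒ S = 4σT⁴/(1−a).
S = 4·5.67×10⁻⁸·(439)⁴/1.00 = 8424 W/m².
Flux falls as S = L/(4πd²), so d = √(L/(4πS)) = √(3.80×10²⁹/(4π·8424)).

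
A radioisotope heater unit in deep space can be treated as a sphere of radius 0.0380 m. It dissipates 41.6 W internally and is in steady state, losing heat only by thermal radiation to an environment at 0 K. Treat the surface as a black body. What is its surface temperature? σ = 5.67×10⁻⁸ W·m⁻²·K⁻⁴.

Steady state: internal power = radiated power, P = εσA T⁴.
Radiating area A = 4πr² = 0.01815 m².
T⁴ = P/(εσA) = 41.6/(1.0·5.67×10⁻⁸·0.01815) = 4.043×10¹⁰ K⁴.
T = (4.043×10¹⁰)^(1/4).

T ≈ 448 K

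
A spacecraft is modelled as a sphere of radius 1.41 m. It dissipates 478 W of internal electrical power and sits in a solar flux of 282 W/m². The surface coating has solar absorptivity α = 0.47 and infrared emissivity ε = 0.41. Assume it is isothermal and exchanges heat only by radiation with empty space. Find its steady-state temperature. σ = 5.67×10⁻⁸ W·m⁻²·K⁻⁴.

At steady state, absorbed solar power + internal power = radiated power.
Absorbed: α·S·A_cross = 0.47·282·6.246 = 827.8 W (cross-section πr²).
Total input = 827.8 + 478 = 1306 W.
Radiated: εσ·A_surf·T⁴ with A_surf = 4πr² = 24.98 m².
T⁴ = 1306/(0.41·5.67×10⁻⁸·24.98) = 2.248×10⁹ K⁴.

T ≈ 218 K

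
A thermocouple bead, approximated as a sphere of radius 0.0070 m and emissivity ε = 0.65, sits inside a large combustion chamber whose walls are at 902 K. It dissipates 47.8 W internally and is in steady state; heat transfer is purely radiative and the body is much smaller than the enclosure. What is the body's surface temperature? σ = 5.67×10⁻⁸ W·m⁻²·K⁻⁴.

T ≈ 1290 K

For a small grey body in a large enclosure, net radiated power = εσA(T⁴ − T_w⁴).
Steady state: P = εσA(T⁴ − T_w⁴) with A = 4πr² = 6.158×10⁻⁴ m².
T⁴ = P/(εσA) + T_w⁴ = 47.8/(0.65·5.67×10⁻⁸·6.158×10⁻⁴) + (902)⁴
    = 2.106×10¹² + 6.620×10¹¹ = 2.768×10¹² K⁴.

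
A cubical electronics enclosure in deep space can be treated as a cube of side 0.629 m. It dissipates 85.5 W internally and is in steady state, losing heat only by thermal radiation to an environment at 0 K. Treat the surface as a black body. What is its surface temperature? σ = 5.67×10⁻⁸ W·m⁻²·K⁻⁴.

T ≈ 159 K

Steady state: internal power = radiated power, P = εσA T⁴.
Radiating area A = 6L² = 2.374 m².
T⁴ = P/(εσA) = 85.5/(1.0·5.67×10⁻⁸·2.374) = 6.352×10⁸ K⁴.
T = (6.352×10⁸)^(1/4).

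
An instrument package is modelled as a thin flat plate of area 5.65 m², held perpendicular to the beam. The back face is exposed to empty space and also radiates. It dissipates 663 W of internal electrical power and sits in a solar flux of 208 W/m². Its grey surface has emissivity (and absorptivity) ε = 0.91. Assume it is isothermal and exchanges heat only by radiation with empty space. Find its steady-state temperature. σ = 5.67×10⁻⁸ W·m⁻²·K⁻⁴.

T ≈ 233 K

At steady state, absorbed solar power + internal power = radiated power.
Absorbed: α·S·A_cross = 0.91·208·5.650 = 1069 W (cross-section A).
Total input = 1069 + 663 = 1732 W.
Radiated: εσ·A_surf·T⁴ with A_surf = 2A = 11.30 m².
T⁴ = 1732/(0.91·5.67×10⁻⁸·11.30) = 2.971×10⁹ K⁴.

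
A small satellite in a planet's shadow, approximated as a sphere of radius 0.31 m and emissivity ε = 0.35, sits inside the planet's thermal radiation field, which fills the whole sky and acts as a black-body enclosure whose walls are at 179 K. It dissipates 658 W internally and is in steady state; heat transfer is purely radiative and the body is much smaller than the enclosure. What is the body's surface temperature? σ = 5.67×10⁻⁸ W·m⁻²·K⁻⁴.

For a small grey body in a large enclosure, net radiated power = εσA(T⁴ − T_w⁴).
Steady state: P = εσA(T⁴ − T_w⁴) with A = 4πr² = 1.208 m².
T⁴ = P/(εσA) + T_w⁴ = 658/(0.35·5.67×10⁻⁸·1.208) + (179)⁴
    = 2.746×10¹⁰ + 1.027×10⁹ = 2.848×10¹⁰ K⁴.

T ≈ 411 K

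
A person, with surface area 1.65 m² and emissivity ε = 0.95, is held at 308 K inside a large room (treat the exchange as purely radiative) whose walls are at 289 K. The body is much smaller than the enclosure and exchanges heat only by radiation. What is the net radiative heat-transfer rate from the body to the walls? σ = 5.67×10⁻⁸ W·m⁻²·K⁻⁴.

P_net ≈ 180 W

For a small grey body in a large enclosure: P_net = εσA(T_body⁴ − T_wall⁴).
A = 1.65 m²; T_body⁴ − T_wall⁴ = 8.999×10⁹ − 6.976×10⁹ = 2.023×10⁹ K⁴.
|P_net| = 0.95·5.67×10⁻⁸·1.650·2.023×10⁹.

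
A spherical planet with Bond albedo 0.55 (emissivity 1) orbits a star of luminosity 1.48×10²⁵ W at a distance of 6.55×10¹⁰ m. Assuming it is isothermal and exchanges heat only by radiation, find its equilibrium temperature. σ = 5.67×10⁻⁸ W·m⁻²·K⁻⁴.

T ≈ 153 K

First find the stellar flux at distance d: S = L/(4πd²) = 1.48×10²⁵/(4π·(6.55×10¹⁰)²) = 274.5 W/m².
For an isothermal sphere, absorbed (1−a)S·πr² = emitted σ·4πr²·T⁴, so T⁴ = (1−a)S/(4σ).
T⁴ = 0.450·274.5/(4·5.67×10⁻⁸) = 5.447×10⁸ K⁴.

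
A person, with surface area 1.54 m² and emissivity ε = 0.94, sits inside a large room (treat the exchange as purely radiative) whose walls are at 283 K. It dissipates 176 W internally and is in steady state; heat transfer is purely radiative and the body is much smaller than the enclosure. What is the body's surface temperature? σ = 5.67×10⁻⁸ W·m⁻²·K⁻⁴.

T ≈ 304 K

For a small grey body in a large enclosure, net radiated power = εσA(T⁴ − T_w⁴).
Steady state: P = εσA(T⁴ − T_w⁴) with A = 1.54 m².
T⁴ = P/(εσA) + T_w⁴ = 176/(0.94·5.67×10⁻⁸·1.540) + (283)⁴
    = 2.144×10⁹ + 6.414×10⁹ = 8.559×10⁹ K⁴.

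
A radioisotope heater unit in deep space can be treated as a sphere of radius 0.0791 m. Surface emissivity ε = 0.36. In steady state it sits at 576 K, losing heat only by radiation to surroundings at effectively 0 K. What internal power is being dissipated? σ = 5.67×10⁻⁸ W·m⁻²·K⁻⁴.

P ≈ 177 W

Steady state: P = εσA T⁴.
A = 4πr² = 0.07863 m²; T⁴ = (576)⁴ = 1.101×10¹¹ K⁴.
P = 0.36 × 5.67×10⁻⁸ × 0.07863 × 1.101×10¹¹.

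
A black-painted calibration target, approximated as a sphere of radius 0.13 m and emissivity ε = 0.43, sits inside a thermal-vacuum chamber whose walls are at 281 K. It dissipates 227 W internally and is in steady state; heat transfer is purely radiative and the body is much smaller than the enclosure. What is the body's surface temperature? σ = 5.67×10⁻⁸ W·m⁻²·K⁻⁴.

For a small grey body in a large enclosure, net radiated power = εσA(T⁴ − T_w⁴).
Steady state: P = εσA(T⁴ − T_w⁴) with A = 4πr² = 0.2124 m².
T⁴ = P/(εσA) + T_w⁴ = 227/(0.43·5.67×10⁻⁸·0.2124) + (281)⁴
    = 4.384×10¹⁰ + 6.235×10⁹ = 5.008×10¹⁰ K⁴.

T ≈ 473 K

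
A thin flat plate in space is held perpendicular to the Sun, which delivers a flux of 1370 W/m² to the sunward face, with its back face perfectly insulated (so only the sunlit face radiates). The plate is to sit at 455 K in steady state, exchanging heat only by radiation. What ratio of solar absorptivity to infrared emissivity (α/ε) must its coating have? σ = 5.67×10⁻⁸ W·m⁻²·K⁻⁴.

Balance: αS·A = εσ·1A·T⁴ ⇒ α/ε = σT⁴/S.
α/ε = 5.67×10⁻⁸·(455)⁴/1370 = 5.67×10⁻⁸·4.286×10¹⁰/1370.

α/ε ≈ 1.77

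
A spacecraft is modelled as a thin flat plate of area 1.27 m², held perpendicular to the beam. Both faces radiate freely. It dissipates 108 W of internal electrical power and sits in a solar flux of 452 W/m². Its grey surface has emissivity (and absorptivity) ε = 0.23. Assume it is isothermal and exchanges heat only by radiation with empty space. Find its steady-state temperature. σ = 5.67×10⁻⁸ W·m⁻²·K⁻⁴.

T ≈ 292 K

At steady state, absorbed solar power + internal power = radiated power.
Absorbed: α·S·A_cross = 0.23·452·1.270 = 132.0 W (cross-section A).
Total input = 132.0 + 108 = 240.0 W.
Radiated: εσ·A_surf·T⁴ with A_surf = 2A = 2.540 m².
T⁴ = 240.0/(0.23·5.67×10⁻⁸·2.540) = 7.246×10⁹ K⁴.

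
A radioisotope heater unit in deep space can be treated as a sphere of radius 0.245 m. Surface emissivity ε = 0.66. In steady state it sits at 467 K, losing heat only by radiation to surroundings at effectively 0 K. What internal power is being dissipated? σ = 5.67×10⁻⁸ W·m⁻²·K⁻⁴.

P ≈ 1340 W

Steady state: P = εσA T⁴.
A = 4πr² = 0.7543 m²; T⁴ = (467)⁴ = 4.756×10¹⁰ K⁴.
P = 0.66 × 5.67×10⁻⁸ × 0.7543 × 4.756×10¹⁰.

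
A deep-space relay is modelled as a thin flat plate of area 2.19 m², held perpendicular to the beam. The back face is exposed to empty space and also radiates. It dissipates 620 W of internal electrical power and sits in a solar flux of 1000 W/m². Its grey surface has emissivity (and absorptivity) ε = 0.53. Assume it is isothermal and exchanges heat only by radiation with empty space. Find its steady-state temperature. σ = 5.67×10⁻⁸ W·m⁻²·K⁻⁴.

T ≈ 341 K

At steady state, absorbed solar power + internal power = radiated power.
Absorbed: α·S·A_cross = 0.53·1000·2.190 = 1161 W (cross-section A).
Total input = 1161 + 620 = 1781 W.
Radiated: εσ·A_surf·T⁴ with A_surf = 2A = 4.380 m².
T⁴ = 1781/(0.53·5.67×10⁻⁸·4.380) = 1.353×10¹⁰ K⁴.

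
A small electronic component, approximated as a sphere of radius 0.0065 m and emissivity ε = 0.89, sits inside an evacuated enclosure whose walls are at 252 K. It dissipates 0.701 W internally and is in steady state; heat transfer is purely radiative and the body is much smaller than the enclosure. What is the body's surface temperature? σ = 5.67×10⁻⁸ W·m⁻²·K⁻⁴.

T ≈ 417 K

For a small grey body in a large enclosure, net radiated power = εσA(T⁴ − T_w⁴).
Steady state: P = εσA(T⁴ − T_w⁴) with A = 4πr² = 5.309×10⁻⁴ m².
T⁴ = P/(εσA) + T_w⁴ = 0.701/(0.89·5.67×10⁻⁸·5.309×10⁻⁴) + (252)⁴
    = 2.616×10¹⁰ + 4.033×10⁹ = 3.020×10¹⁰ K⁴.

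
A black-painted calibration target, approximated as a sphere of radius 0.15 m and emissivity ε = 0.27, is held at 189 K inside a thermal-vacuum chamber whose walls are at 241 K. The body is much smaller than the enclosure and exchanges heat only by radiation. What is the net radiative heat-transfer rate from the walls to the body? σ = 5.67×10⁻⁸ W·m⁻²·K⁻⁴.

P_net ≈ 9.08 W

For a small grey body in a large enclosure: P_net = εσA(T_body⁴ − T_wall⁴).
A = 4πr² = 0.2827 m²; T_body⁴ − T_wall⁴ = 1.276×10⁹ − 3.373×10⁹ = -2.097×10⁹ K⁴.
|P_net| = 0.27·5.67×10⁻⁸·0.2827·2.097×10⁹.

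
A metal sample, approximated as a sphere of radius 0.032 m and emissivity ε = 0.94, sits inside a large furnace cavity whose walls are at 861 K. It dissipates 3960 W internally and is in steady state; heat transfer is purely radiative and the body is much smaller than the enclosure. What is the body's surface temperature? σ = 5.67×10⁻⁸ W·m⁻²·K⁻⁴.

For a small grey body in a large enclosure, net radiated power = εσA(T⁴ − T_w⁴).
Steady state: P = εσA(T⁴ − T_w⁴) with A = 4πr² = 0.01287 m².
T⁴ = P/(εσA) + T_w⁴ = 3960/(0.94·5.67×10⁻⁸·0.01287) + (861)⁴
    = 5.774×10¹² + 5.496×10¹¹ = 6.324×10¹² K⁴.

T ≈ 1590 K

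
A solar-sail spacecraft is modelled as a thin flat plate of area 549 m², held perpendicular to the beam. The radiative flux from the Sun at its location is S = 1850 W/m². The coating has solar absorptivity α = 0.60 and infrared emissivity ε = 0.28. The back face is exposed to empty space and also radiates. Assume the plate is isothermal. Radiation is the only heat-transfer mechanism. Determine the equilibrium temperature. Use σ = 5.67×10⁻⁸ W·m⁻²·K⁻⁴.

At equilibrium, absorbed power = emitted power.
Absorbing cross-section = A = 549.0 m²; emitting surface = 2A = 1098 m² (ratio 2).
αS·A_cross = εσ·A_surf·T⁴  ⇒  T⁴ = αS/(ε·2σ).
T⁴ = 0.600·1850/(0.28·2·5.67×10⁻⁸) = 3.496×10¹⁰ K⁴.
T = (3.496×10¹⁰)^(1/4).

T ≈ 432 K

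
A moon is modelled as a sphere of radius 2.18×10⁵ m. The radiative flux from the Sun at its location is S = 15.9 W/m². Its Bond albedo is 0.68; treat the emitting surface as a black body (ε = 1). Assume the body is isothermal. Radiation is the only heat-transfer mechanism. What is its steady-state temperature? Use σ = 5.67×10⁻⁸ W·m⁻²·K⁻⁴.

T ≈ 68.8 K

At equilibrium, absorbed power = emitted power.
Absorbing cross-section = πr² = 1.493×10¹¹ m²; emitting surface = 4πr² = 5.972×10¹¹ m² (ratio 4).
(1−a)S·A_cross = εσ·A_surf·T⁴  ⇒  T⁴ = (1−a)S/(4σ).
T⁴ = 0.320·15.9/(4·5.67×10⁻⁸) = 2.243×10⁷ K⁴.
T = (2.243×10⁷)^(1/4).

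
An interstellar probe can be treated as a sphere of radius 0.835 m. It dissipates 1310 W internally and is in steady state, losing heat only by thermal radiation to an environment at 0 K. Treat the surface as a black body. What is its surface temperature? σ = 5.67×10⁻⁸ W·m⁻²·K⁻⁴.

T ≈ 227 K

Steady state: internal power = radiated power, P = εσA T⁴.
Radiating area A = 4πr² = 8.762 m².
T⁴ = P/(εσA) = 1310/(1.0·5.67×10⁻⁸·8.762) = 2.637×10⁹ K⁴.
T = (2.637×10⁹)^(1/4).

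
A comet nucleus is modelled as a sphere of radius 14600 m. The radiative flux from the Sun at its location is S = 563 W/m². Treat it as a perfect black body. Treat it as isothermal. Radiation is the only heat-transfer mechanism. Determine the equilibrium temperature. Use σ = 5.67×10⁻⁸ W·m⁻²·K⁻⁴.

At equilibrium, absorbed power = emitted power.
Absorbing cross-section = πr² = 6.697×10⁸ m²; emitting surface = 4πr² = 2.679×10⁹ m² (ratio 4).
S·A_cross = εσ·A_surf·T⁴  ⇒  T⁴ = S/(4σ).
T⁴ = 1.00·563/(4·5.67×10⁻⁸) = 2.482×10⁹ K⁴.
T = (2.482×10⁹)^(1/4).

T ≈ 223 K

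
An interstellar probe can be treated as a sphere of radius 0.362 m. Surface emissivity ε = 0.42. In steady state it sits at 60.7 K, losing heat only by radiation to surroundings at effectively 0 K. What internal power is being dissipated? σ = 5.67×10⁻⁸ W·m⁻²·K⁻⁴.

Steady state: P = εσA T⁴.
A = 4πr² = 1.647 m²; T⁴ = (60.7)⁴ = 1.358×10⁷ K⁴.
P = 0.42 × 5.67×10⁻⁸ × 1.647 × 1.358×10⁷.

P ≈ 0.532 W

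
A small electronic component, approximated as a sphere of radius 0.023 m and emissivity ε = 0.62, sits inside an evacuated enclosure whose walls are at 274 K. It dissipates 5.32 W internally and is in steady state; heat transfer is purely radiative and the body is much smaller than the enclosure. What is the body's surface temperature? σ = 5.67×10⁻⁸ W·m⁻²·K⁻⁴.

For a small grey body in a large enclosure, net radiated power = εσA(T⁴ − T_w⁴).
Steady state: P = εσA(T⁴ − T_w⁴) with A = 4πr² = 0.006648 m².
T⁴ = P/(εσA) + T_w⁴ = 5.32/(0.62·5.67×10⁻⁸·0.006648) + (274)⁴
    = 2.277×10¹⁰ + 5.636×10⁹ = 2.840×10¹⁰ K⁴.

T ≈ 411 K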